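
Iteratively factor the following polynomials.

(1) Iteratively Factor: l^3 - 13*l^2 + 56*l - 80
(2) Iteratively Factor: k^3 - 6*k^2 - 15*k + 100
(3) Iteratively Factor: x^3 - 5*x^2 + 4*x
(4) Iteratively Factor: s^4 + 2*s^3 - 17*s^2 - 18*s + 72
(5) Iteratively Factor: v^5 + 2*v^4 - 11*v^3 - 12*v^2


(1) = (l - 5)*(l^2 - 8*l + 16) = (l - 5)*(l - 4)*(l - 4)
(2) = (k - 5)*(k^2 - k - 20) = (k - 5)^2*(k + 4)
(3) = (x - 4)*(x^2 - x) = (x - 4)*(x - 1)*(x)
(4) = (s - 3)*(s^3 + 5*s^2 - 2*s - 24) = (s - 3)*(s - 2)*(s^2 + 7*s + 12) = (s - 3)*(s - 2)*(s + 3)*(s + 4)
(5) = (v)*(v^4 + 2*v^3 - 11*v^2 - 12*v) = v*(v + 1)*(v^3 + v^2 - 12*v) = v*(v + 1)*(v + 4)*(v^2 - 3*v) = v^2*(v + 1)*(v + 4)*(v - 3)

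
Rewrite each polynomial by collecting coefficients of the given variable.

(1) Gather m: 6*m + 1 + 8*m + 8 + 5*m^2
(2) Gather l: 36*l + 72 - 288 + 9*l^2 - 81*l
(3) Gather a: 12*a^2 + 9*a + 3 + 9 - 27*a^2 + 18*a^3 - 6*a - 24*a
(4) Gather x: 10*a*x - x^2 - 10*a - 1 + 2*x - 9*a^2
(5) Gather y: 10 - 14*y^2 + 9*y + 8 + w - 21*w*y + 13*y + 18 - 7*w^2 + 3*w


(1) = 5*m^2 + 14*m + 9
(2) = 9*l^2 - 45*l - 216
(3) = 18*a^3 - 15*a^2 - 21*a + 12
(4) = -9*a^2 - 10*a - x^2 + x*(10*a + 2) - 1
(5) = -7*w^2 + 4*w - 14*y^2 + y*(22 - 21*w) + 36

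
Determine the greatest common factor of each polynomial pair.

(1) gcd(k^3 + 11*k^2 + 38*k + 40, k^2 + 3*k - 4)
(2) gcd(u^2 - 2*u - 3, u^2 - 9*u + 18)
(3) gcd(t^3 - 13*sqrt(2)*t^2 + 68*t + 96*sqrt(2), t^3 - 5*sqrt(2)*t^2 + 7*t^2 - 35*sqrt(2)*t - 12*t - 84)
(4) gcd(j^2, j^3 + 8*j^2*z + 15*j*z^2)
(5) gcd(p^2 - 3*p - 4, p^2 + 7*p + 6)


(1) = gcd((k + 2)*(k + 4)*(k + 5), (k - 1)*(k + 4)) = k + 4
(2) = u - 3
(3) = gcd((t - 8*sqrt(2))*(t - 6*sqrt(2))*(t + sqrt(2)), (t + 7)*(t - 6*sqrt(2))*(t + sqrt(2))) = t^2 - 5*sqrt(2)*t - 12
(4) = j
(5) = p + 1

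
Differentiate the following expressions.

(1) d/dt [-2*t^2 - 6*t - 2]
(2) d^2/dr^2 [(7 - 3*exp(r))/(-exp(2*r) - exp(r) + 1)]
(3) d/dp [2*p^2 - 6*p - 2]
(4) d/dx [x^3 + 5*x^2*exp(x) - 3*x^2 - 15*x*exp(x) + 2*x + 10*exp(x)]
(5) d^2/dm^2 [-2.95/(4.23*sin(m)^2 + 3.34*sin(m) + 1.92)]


(1) = -4*t - 6
(2) = (3*exp(4*r) - 31*exp(3*r) - 3*exp(2*r) - 32*exp(r) - 4)*exp(r)/(exp(6*r) + 3*exp(5*r) - 5*exp(3*r) + 3*exp(r) - 1)
(3) = 4*p - 6
(4) = 5*x^2*exp(x) + 3*x^2 - 5*x*exp(x) - 6*x - 5*exp(x) + 2
(5) = (211.13622*sin(m)^4 + 125.03457*sin(m)^3 - 379.63019*sin(m)^2 - 268.9869*sin(m) - 17.9006)/(4.23*sin(m)^2 + 3.34*sin(m) + 1.92)^3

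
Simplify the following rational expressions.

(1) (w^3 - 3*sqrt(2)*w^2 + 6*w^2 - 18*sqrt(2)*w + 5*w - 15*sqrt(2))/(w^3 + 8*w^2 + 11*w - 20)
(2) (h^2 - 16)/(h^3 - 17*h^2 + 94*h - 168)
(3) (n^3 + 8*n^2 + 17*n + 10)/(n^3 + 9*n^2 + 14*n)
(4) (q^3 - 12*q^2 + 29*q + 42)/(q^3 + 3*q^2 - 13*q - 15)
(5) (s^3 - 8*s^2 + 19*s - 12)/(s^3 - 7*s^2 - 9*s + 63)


(1) = (w^2 + w*(1 - 3*sqrt(2)) - 3*sqrt(2))/(w^2 + 3*w - 4)
(2) = (h + 4)/(h^2 - 13*h + 42)
(3) = (n^2 + 6*n + 5)/(n^2 + 7*n)
(4) = (q^2 - 13*q + 42)/(q^2 + 2*q - 15)
(5) = (s^2 - 5*s + 4)/(s^2 - 4*s - 21)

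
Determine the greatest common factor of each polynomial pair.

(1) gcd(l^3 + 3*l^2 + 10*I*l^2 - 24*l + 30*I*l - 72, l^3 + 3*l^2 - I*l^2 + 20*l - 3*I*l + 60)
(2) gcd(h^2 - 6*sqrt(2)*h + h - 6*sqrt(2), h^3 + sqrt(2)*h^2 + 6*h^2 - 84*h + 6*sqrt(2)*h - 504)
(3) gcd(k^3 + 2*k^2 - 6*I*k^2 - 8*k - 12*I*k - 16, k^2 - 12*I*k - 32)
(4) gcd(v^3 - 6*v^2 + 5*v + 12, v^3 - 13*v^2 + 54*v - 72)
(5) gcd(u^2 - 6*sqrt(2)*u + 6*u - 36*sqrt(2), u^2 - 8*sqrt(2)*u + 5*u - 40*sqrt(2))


(1) = l^2 + l*(3 + 4*I) + 12*I
(2) = gcd((h + 1)*(h - 6*sqrt(2)), (h + 6)*(h - 6*sqrt(2))*(h + 7*sqrt(2))) = h - 6*sqrt(2)
(3) = gcd((k + 2)*(k - 4*I)*(k - 2*I), (k - 8*I)*(k - 4*I)) = k - 4*I
(4) = v^2 - 7*v + 12
(5) = 1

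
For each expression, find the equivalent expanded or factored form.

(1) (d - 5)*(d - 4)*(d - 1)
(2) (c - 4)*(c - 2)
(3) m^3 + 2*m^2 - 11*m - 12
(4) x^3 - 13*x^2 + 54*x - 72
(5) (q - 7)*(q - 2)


(1) = d^3 - 10*d^2 + 29*d - 20
(2) = c^2 - 6*c + 8
(3) = (m - 3)*(m + 1)*(m + 4)
(4) = (x - 6)*(x - 4)*(x - 3)
(5) = q^2 - 9*q + 14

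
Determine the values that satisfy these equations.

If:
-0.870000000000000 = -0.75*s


Then:
s = 1.16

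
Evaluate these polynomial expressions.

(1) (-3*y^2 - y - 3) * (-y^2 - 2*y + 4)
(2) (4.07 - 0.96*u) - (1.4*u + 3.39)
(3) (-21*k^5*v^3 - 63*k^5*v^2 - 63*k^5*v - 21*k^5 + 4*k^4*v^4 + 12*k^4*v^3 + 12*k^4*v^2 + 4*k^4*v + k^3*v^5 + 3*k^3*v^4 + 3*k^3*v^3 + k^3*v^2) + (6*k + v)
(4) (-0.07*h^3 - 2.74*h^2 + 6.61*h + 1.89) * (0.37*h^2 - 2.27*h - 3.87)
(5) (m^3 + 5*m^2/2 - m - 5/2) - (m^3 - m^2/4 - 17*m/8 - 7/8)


(1) = 3*y^4 + 7*y^3 - 7*y^2 + 2*y - 12
(2) = 0.68 - 2.36*u
(3) = -21*k^5*v^3 - 63*k^5*v^2 - 63*k^5*v - 21*k^5 + 4*k^4*v^4 + 12*k^4*v^3 + 12*k^4*v^2 + 4*k^4*v + k^3*v^5 + 3*k^3*v^4 + 3*k^3*v^3 + k^3*v^2 + 6*k + v
(4) = -0.0259*h^5 - 0.8549*h^4 + 8.9364*h^3 - 3.7016*h^2 - 29.871*h - 7.3143
(5) = 11*m^2/4 + 9*m/8 - 13/8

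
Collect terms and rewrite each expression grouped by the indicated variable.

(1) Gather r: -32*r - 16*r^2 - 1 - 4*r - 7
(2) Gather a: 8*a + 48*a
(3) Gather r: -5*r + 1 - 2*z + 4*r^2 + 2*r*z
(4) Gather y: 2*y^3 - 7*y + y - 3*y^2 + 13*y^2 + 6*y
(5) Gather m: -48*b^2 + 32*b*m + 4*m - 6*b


(1) = -16*r^2 - 36*r - 8
(2) = 56*a
(3) = 4*r^2 + r*(2*z - 5) - 2*z + 1
(4) = 2*y^3 + 10*y^2
(5) = -48*b^2 - 6*b + m*(32*b + 4)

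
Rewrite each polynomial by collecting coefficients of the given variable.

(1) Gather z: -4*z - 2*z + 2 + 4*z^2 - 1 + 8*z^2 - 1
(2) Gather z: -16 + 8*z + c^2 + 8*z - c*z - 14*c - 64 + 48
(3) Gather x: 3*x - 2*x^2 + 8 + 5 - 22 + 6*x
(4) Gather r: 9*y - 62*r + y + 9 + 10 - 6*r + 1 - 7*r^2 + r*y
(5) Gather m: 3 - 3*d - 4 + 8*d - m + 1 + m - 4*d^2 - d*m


(1) = 12*z^2 - 6*z
(2) = c^2 - 14*c + z*(16 - c) - 32
(3) = -2*x^2 + 9*x - 9
(4) = -7*r^2 + r*(y - 68) + 10*y + 20
(5) = -4*d^2 - d*m + 5*d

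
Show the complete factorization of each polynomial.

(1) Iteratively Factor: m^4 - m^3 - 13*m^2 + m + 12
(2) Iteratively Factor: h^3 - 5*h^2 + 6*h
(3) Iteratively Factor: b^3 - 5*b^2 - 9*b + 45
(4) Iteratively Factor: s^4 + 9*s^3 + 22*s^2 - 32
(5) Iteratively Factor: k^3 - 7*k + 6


(1) = (m + 3)*(m^3 - 4*m^2 - m + 4) = (m + 1)*(m + 3)*(m^2 - 5*m + 4) = (m - 1)*(m + 1)*(m + 3)*(m - 4)
(2) = (h)*(h^2 - 5*h + 6) = h*(h - 3)*(h - 2)
(3) = (b + 3)*(b^2 - 8*b + 15) = (b - 3)*(b + 3)*(b - 5)
(4) = (s - 1)*(s^3 + 10*s^2 + 32*s + 32) = (s - 1)*(s + 4)*(s^2 + 6*s + 8) = (s - 1)*(s + 4)^2*(s + 2)
(5) = (k + 3)*(k^2 - 3*k + 2) = (k - 2)*(k + 3)*(k - 1)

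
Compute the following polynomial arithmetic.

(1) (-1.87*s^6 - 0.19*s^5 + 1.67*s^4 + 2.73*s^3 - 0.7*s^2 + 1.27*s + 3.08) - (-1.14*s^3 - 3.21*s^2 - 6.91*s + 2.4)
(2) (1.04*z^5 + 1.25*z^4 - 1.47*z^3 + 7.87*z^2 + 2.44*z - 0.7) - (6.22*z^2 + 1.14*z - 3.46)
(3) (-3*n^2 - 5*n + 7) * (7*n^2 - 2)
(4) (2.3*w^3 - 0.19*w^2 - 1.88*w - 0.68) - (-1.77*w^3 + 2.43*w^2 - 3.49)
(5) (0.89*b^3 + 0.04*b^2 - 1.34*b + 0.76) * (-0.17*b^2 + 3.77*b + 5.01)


(1) = -1.87*s^6 - 0.19*s^5 + 1.67*s^4 + 3.87*s^3 + 2.51*s^2 + 8.18*s + 0.68
(2) = 1.04*z^5 + 1.25*z^4 - 1.47*z^3 + 1.65*z^2 + 1.3*z + 2.76
(3) = -21*n^4 - 35*n^3 + 55*n^2 + 10*n - 14
(4) = 4.07*w^3 - 2.62*w^2 - 1.88*w + 2.81
(5) = -0.1513*b^5 + 3.3485*b^4 + 4.8375*b^3 - 4.9806*b^2 - 3.8482*b + 3.8076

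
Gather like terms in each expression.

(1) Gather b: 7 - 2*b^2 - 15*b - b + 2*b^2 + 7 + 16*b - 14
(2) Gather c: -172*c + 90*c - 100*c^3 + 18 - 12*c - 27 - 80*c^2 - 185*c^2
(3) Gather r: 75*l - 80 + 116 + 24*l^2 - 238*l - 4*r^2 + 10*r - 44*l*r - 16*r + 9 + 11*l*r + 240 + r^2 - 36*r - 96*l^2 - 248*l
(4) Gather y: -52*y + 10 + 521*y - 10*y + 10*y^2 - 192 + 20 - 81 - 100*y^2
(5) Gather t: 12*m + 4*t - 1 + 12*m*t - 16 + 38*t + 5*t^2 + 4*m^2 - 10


(1) = 0
(2) = -100*c^3 - 265*c^2 - 94*c - 9
(3) = -72*l^2 - 411*l - 3*r^2 + r*(-33*l - 42) + 285
(4) = -90*y^2 + 459*y - 243
(5) = 4*m^2 + 12*m + 5*t^2 + t*(12*m + 42) - 27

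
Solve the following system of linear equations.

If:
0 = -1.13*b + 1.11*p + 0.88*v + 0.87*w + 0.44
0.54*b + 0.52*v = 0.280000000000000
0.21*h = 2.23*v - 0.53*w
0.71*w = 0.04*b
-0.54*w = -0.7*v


Then:
b = 0.50
h = 0.16
p = 0.07
v = 0.02
w = 0.03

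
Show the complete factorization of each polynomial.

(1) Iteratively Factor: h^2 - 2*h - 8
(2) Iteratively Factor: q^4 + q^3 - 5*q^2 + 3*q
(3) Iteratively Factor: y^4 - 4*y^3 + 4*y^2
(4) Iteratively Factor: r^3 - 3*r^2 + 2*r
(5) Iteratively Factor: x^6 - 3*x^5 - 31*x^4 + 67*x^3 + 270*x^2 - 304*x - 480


(1) = (h + 2)*(h - 4)
(2) = (q + 3)*(q^3 - 2*q^2 + q) = q*(q + 3)*(q^2 - 2*q + 1) = q*(q - 1)*(q + 3)*(q - 1)
(3) = (y)*(y^3 - 4*y^2 + 4*y) = y*(y - 2)*(y^2 - 2*y) = y*(y - 2)^2*(y)
(4) = (r - 2)*(r^2 - r) = r*(r - 2)*(r - 1)
(5) = (x - 4)*(x^5 + x^4 - 27*x^3 - 41*x^2 + 106*x + 120) = (x - 5)*(x - 4)*(x^4 + 6*x^3 + 3*x^2 - 26*x - 24) = (x - 5)*(x - 4)*(x - 2)*(x^3 + 8*x^2 + 19*x + 12) = (x - 5)*(x - 4)*(x - 2)*(x + 3)*(x^2 + 5*x + 4) = (x - 5)*(x - 4)*(x - 2)*(x + 1)*(x + 3)*(x + 4)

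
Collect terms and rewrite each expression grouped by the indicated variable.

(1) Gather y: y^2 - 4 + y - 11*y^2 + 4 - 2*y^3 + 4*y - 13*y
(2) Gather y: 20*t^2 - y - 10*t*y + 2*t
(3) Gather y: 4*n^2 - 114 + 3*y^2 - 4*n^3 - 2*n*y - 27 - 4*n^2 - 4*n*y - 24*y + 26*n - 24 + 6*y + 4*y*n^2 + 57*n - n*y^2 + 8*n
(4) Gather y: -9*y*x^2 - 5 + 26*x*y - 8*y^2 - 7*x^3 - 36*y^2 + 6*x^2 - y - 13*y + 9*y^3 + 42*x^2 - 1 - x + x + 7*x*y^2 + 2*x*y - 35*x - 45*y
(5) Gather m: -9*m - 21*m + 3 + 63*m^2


(1) = -2*y^3 - 10*y^2 - 8*y
(2) = 20*t^2 + 2*t + y*(-10*t - 1)
(3) = -4*n^3 + 91*n + y^2*(3 - n) + y*(4*n^2 - 6*n - 18) - 165
(4) = -7*x^3 + 48*x^2 - 35*x + 9*y^3 + y^2*(7*x - 44) + y*(-9*x^2 + 28*x - 59) - 6
(5) = 63*m^2 - 30*m + 3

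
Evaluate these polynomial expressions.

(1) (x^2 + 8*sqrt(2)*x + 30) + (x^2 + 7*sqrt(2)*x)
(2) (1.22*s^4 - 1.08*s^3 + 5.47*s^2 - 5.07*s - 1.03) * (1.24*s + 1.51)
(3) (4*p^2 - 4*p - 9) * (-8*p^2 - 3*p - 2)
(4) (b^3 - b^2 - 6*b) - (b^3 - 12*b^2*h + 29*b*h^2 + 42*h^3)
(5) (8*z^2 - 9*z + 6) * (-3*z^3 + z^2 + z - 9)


(1) = 2*x^2 + 15*sqrt(2)*x + 30
(2) = 1.5128*s^5 + 0.503*s^4 + 5.152*s^3 + 1.9729*s^2 - 8.9329*s - 1.5553
(3) = -32*p^4 + 20*p^3 + 76*p^2 + 35*p + 18
(4) = 12*b^2*h - b^2 - 29*b*h^2 - 6*b - 42*h^3
(5) = -24*z^5 + 35*z^4 - 19*z^3 - 75*z^2 + 87*z - 54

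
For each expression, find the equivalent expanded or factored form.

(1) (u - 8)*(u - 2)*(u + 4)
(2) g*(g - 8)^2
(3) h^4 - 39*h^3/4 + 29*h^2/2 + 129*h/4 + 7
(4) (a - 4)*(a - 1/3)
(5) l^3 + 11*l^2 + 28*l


(1) = u^3 - 6*u^2 - 24*u + 64
(2) = g^3 - 16*g^2 + 64*g
(3) = (h - 7)*(h - 4)*(h + 1/4)*(h + 1)
(4) = a^2 - 13*a/3 + 4/3
(5) = l*(l + 4)*(l + 7)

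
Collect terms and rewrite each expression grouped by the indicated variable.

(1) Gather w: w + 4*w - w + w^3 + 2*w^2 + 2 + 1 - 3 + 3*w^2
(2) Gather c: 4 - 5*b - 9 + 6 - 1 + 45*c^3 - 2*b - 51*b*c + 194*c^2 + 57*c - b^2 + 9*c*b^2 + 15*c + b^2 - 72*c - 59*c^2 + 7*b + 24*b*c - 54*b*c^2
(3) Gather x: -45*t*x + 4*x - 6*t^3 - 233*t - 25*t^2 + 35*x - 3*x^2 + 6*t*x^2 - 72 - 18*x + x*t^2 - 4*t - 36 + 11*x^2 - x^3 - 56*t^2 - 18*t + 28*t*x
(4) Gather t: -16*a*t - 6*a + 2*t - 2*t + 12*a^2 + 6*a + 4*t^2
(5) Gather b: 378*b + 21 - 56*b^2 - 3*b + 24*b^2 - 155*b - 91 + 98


(1) = w^3 + 5*w^2 + 4*w
(2) = 45*c^3 + c^2*(135 - 54*b) + c*(9*b^2 - 27*b)
(3) = -6*t^3 - 81*t^2 - 255*t - x^3 + x^2*(6*t + 8) + x*(t^2 - 17*t + 21) - 108
(4) = 12*a^2 - 16*a*t + 4*t^2
(5) = -32*b^2 + 220*b + 28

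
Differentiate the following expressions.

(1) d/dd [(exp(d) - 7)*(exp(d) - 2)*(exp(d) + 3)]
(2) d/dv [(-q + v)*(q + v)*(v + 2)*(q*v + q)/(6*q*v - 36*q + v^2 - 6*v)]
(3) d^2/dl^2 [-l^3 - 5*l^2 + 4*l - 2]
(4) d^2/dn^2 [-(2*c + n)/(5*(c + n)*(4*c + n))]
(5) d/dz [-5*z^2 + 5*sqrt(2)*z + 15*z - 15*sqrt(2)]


(1) = (3*exp(2*d) - 12*exp(d) - 13)*exp(d)
(2) = q*(2*(q - v)*(q + v)*(v + 1)*(v + 2)*(3*q + v - 3) + (6*q*v - 36*q + v^2 - 6*v)*(-(q - v)*(q + v)*(v + 1) - (q - v)*(q + v)*(v + 2) - (q - v)*(v + 1)*(v + 2) + (q + v)*(v + 1)*(v + 2)))/(6*q*v - 36*q + v^2 - 6*v)^2
(3) = -6*l - 10
(4) = 2*(-22*c^3 - 18*c^2*n - 6*c*n^2 - n^3)/(5*(64*c^6 + 240*c^5*n + 348*c^4*n^2 + 245*c^3*n^3 + 87*c^2*n^4 + 15*c*n^5 + n^6))
(5) = -10*z + 5*sqrt(2) + 15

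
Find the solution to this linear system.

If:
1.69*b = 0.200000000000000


Then:
b = 0.12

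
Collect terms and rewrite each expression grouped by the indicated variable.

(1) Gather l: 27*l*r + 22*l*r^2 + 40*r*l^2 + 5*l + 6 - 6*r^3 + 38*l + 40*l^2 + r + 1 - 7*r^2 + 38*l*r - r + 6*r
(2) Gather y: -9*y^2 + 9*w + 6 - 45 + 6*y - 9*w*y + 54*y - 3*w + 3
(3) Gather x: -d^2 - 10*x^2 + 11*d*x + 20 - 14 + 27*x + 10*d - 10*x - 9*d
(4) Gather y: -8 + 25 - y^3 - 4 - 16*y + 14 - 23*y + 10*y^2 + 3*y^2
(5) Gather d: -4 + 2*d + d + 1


(1) = l^2*(40*r + 40) + l*(22*r^2 + 65*r + 43) - 6*r^3 - 7*r^2 + 6*r + 7
(2) = 6*w - 9*y^2 + y*(60 - 9*w) - 36
(3) = -d^2 + d - 10*x^2 + x*(11*d + 17) + 6
(4) = -y^3 + 13*y^2 - 39*y + 27
(5) = 3*d - 3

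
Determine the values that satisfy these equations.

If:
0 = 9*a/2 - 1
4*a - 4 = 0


Then:
No Solution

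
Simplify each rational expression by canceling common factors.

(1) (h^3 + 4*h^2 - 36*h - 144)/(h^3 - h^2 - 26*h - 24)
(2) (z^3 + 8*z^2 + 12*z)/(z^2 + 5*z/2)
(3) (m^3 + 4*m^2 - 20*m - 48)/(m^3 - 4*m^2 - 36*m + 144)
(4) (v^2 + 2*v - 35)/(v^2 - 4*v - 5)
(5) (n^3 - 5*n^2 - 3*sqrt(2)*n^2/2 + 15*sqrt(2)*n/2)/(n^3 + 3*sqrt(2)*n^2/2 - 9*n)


(1) = (h + 6)/(h + 1)
(2) = (2*z^2 + 16*z + 24)/(2*z + 5)
(3) = (m + 2)/(m - 6)
(4) = (v + 7)/(v + 1)
(5) = (4*n - 20)/(4*n + 12*sqrt(2))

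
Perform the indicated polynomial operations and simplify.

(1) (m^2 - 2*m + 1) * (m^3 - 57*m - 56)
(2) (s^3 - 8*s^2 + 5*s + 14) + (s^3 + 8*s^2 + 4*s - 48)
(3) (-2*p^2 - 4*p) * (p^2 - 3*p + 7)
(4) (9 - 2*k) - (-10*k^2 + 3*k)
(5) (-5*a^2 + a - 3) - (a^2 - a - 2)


(1) = m^5 - 2*m^4 - 56*m^3 + 58*m^2 + 55*m - 56
(2) = 2*s^3 + 9*s - 34
(3) = -2*p^4 + 2*p^3 - 2*p^2 - 28*p
(4) = 10*k^2 - 5*k + 9
(5) = -6*a^2 + 2*a - 1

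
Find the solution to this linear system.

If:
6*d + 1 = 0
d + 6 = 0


Then:
No Solution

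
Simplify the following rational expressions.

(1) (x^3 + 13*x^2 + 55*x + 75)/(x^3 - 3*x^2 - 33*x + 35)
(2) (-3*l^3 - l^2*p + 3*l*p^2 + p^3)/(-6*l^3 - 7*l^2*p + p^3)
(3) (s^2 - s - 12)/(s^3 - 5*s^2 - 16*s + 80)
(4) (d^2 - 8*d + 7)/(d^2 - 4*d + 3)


(1) = (x^2 + 8*x + 15)/(x^2 - 8*x + 7)
(2) = (-3*l^2 + 2*l*p + p^2)/(-6*l^2 - l*p + p^2)
(3) = (s + 3)/(s^2 - s - 20)
(4) = (d - 7)/(d - 3)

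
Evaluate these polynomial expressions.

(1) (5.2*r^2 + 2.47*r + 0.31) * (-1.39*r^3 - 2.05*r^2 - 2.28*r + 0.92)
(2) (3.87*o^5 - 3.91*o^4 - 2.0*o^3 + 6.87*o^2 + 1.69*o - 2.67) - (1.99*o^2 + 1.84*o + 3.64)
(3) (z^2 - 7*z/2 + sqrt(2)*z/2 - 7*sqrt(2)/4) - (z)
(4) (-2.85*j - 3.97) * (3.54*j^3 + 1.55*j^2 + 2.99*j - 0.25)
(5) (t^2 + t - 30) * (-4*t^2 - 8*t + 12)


(1) = -7.228*r^5 - 14.0933*r^4 - 17.3504*r^3 - 1.4831*r^2 + 1.5656*r + 0.2852
(2) = 3.87*o^5 - 3.91*o^4 - 2.0*o^3 + 4.88*o^2 - 0.15*o - 6.31
(3) = z^2 - 9*z/2 + sqrt(2)*z/2 - 7*sqrt(2)/4
(4) = -10.089*j^4 - 18.4713*j^3 - 14.675*j^2 - 11.1578*j + 0.9925
(5) = -4*t^4 - 12*t^3 + 124*t^2 + 252*t - 360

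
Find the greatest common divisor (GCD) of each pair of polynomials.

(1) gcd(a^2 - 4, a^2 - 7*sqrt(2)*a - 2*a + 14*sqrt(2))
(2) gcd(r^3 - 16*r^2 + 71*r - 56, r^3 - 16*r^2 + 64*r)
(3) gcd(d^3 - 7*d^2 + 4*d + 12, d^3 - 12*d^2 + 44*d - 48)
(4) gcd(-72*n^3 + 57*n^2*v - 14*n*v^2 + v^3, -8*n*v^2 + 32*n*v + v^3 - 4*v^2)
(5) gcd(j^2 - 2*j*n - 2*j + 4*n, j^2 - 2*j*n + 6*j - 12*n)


(1) = gcd((a - 2)*(a + 2), (a - 2)*(a - 7*sqrt(2))) = a - 2
(2) = r - 8
(3) = gcd((d - 6)*(d - 2)*(d + 1), (d - 6)*(d - 4)*(d - 2)) = d^2 - 8*d + 12
(4) = gcd((-8*n + v)*(-3*n + v)^2, v*(-8*n + v)*(v - 4)) = -8*n + v
(5) = j - 2*n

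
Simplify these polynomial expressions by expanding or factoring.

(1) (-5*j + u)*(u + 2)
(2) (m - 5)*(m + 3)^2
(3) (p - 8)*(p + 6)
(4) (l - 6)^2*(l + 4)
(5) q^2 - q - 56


(1) = -5*j*u - 10*j + u^2 + 2*u
(2) = m^3 + m^2 - 21*m - 45
(3) = p^2 - 2*p - 48
(4) = l^3 - 8*l^2 - 12*l + 144
(5) = (q - 8)*(q + 7)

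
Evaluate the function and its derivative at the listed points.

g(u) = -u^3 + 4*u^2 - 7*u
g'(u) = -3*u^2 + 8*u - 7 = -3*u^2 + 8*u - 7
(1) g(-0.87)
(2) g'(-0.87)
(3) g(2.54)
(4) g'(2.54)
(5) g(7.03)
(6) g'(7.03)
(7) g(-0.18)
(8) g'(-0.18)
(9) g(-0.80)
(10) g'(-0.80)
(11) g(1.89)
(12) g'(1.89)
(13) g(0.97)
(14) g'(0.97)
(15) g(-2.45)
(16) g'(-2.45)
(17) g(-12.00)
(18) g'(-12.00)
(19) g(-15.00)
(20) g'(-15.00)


(1) = 9.78
(2) = -16.23
(3) = -8.36
(4) = -6.03
(5) = -198.96
(6) = -99.02
(7) = 1.40
(8) = -8.54
(9) = 8.67
(10) = -15.32
(11) = -5.69
(12) = -2.60
(13) = -3.94
(14) = -2.06
(15) = 55.87
(16) = -44.61
(17) = 2388.00
(18) = -535.00
(19) = 4380.00
(20) = -802.00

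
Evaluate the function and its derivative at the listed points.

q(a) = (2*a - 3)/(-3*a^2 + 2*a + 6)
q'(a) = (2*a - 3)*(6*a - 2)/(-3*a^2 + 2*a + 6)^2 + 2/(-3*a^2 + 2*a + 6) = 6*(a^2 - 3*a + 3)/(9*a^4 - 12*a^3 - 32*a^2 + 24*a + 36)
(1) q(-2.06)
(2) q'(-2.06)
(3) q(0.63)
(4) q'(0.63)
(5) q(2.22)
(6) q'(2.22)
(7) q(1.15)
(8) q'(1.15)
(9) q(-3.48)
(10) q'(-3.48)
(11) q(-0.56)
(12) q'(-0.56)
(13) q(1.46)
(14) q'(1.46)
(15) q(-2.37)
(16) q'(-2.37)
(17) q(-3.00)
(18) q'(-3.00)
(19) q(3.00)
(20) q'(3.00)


(1) = 0.66
(2) = 0.68
(3) = -0.29
(4) = 0.25
(5) = -0.33
(6) = 0.40
(7) = -0.16
(8) = 0.28
(9) = 0.27
(10) = 0.11
(11) = -1.05
(12) = 1.93
(13) = -0.03
(14) = 0.71
(15) = 0.50
(16) = 0.39
(17) = 0.33
(18) = 0.17
(19) = -0.20
(20) = 0.08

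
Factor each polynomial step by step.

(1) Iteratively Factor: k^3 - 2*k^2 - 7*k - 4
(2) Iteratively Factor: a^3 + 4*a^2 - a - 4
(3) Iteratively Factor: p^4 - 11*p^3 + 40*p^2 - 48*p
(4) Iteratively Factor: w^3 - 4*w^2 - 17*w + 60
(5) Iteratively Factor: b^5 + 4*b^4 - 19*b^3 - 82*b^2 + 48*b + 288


(1) = (k - 4)*(k^2 + 2*k + 1) = (k - 4)*(k + 1)*(k + 1)
(2) = (a + 4)*(a^2 - 1) = (a + 1)*(a + 4)*(a - 1)
(3) = (p - 3)*(p^3 - 8*p^2 + 16*p) = p*(p - 3)*(p^2 - 8*p + 16) = p*(p - 4)*(p - 3)*(p - 4)
(4) = (w - 3)*(w^2 - w - 20) = (w - 3)*(w + 4)*(w - 5)
(5) = (b + 3)*(b^4 + b^3 - 22*b^2 - 16*b + 96) = (b - 2)*(b + 3)*(b^3 + 3*b^2 - 16*b - 48) = (b - 4)*(b - 2)*(b + 3)*(b^2 + 7*b + 12) = (b - 4)*(b - 2)*(b + 3)^2*(b + 4)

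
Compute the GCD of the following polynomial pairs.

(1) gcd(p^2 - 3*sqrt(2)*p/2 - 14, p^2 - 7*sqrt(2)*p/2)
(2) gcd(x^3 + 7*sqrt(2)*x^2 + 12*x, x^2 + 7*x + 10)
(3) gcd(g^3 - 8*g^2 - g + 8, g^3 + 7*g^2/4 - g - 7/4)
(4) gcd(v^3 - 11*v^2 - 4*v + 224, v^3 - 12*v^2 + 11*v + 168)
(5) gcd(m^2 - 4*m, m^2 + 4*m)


(1) = gcd((p - 7*sqrt(2)/2)*(p + 2*sqrt(2)), p*(p - 7*sqrt(2)/2)) = p - 7*sqrt(2)/2
(2) = 1
(3) = gcd((g - 8)*(g - 1)*(g + 1), (g - 1)*(g + 1)*(g + 7/4)) = g^2 - 1
(4) = gcd((v - 8)*(v - 7)*(v + 4), (v - 8)*(v - 7)*(v + 3)) = v^2 - 15*v + 56
(5) = m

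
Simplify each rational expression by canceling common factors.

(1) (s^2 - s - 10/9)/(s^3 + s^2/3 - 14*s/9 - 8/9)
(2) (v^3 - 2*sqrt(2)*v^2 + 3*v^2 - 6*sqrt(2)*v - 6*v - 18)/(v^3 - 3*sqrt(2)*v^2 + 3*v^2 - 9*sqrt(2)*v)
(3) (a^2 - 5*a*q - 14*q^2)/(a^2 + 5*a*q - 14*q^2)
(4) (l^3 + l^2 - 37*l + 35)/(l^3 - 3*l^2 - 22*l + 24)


(1) = (3*s - 5)/(3*s^2 - s - 4)
(2) = (v + sqrt(2))/v
(3) = (-a^2 + 5*a*q + 14*q^2)/(-a^2 - 5*a*q + 14*q^2)
(4) = (l^2 + 2*l - 35)/(l^2 - 2*l - 24)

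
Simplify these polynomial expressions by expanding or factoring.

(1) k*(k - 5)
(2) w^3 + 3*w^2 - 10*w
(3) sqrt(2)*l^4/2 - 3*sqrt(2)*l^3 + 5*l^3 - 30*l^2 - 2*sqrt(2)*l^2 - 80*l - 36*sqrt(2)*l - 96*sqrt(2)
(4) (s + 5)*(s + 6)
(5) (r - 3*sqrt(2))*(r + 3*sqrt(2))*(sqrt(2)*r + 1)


(1) = k^2 - 5*k
(2) = w*(w - 2)*(w + 5)
(3) = (l - 8)*(l + 2*sqrt(2))*(l + 3*sqrt(2))*(sqrt(2)*l/2 + sqrt(2))
(4) = s^2 + 11*s + 30
(5) = sqrt(2)*r^3 + r^2 - 18*sqrt(2)*r - 18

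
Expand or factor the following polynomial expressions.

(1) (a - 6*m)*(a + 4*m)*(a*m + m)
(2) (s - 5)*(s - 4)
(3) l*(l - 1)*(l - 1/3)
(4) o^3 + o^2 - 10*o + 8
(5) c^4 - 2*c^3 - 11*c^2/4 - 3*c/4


(1) = a^3*m - 2*a^2*m^2 + a^2*m - 24*a*m^3 - 2*a*m^2 - 24*m^3
(2) = s^2 - 9*s + 20
(3) = l^3 - 4*l^2/3 + l/3
(4) = (o - 2)*(o - 1)*(o + 4)
(5) = c*(c - 3)*(c + 1/2)^2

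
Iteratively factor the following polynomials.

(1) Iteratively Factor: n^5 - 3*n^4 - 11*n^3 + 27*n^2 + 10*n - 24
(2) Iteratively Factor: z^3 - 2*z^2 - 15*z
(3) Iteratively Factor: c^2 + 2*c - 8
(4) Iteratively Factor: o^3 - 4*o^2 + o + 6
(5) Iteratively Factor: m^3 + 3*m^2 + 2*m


(1) = (n - 1)*(n^4 - 2*n^3 - 13*n^2 + 14*n + 24) = (n - 2)*(n - 1)*(n^3 - 13*n - 12) = (n - 4)*(n - 2)*(n - 1)*(n^2 + 4*n + 3) = (n - 4)*(n - 2)*(n - 1)*(n + 3)*(n + 1)
(2) = (z + 3)*(z^2 - 5*z) = z*(z + 3)*(z - 5)
(3) = (c + 4)*(c - 2)
(4) = (o - 2)*(o^2 - 2*o - 3) = (o - 2)*(o + 1)*(o - 3)
(5) = (m)*(m^2 + 3*m + 2) = m*(m + 1)*(m + 2)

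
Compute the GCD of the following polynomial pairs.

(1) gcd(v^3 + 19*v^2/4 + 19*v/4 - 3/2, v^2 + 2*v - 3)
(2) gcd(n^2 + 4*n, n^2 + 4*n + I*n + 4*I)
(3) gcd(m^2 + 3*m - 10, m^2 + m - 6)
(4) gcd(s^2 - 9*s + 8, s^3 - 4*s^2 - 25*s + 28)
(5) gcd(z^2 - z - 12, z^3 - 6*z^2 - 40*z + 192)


(1) = v + 3
(2) = gcd(n*(n + 4), (n + 4)*(n + I)) = n + 4
(3) = gcd((m - 2)*(m + 5), (m - 2)*(m + 3)) = m - 2
(4) = gcd((s - 8)*(s - 1), (s - 7)*(s - 1)*(s + 4)) = s - 1
(5) = gcd((z - 4)*(z + 3), (z - 8)*(z - 4)*(z + 6)) = z - 4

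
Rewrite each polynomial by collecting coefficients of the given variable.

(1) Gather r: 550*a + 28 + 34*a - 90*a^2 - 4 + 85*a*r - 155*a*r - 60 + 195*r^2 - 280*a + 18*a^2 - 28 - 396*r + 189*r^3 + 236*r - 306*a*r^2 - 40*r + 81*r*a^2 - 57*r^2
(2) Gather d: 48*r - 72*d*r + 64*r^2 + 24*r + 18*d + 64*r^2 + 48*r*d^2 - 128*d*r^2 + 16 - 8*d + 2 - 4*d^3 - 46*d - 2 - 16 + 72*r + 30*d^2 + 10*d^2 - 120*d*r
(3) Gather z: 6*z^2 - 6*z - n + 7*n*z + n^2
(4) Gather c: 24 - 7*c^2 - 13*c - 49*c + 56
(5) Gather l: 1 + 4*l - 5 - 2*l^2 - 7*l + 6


(1) = -72*a^2 + 304*a + 189*r^3 + r^2*(138 - 306*a) + r*(81*a^2 - 70*a - 200) - 64
(2) = -4*d^3 + d^2*(48*r + 40) + d*(-128*r^2 - 192*r - 36) + 128*r^2 + 144*r
(3) = n^2 - n + 6*z^2 + z*(7*n - 6)
(4) = -7*c^2 - 62*c + 80
(5) = -2*l^2 - 3*l + 2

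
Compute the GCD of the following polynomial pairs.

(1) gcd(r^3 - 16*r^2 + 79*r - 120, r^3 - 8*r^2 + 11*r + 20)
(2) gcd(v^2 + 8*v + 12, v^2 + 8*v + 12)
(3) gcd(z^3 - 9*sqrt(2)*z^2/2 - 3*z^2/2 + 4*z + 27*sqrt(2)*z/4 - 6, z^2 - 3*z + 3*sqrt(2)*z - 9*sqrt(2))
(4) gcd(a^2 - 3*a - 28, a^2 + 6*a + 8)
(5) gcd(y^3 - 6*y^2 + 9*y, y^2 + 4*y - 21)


(1) = r - 5
(2) = v^2 + 8*v + 12
(3) = 1
(4) = gcd((a - 7)*(a + 4), (a + 2)*(a + 4)) = a + 4
(5) = y - 3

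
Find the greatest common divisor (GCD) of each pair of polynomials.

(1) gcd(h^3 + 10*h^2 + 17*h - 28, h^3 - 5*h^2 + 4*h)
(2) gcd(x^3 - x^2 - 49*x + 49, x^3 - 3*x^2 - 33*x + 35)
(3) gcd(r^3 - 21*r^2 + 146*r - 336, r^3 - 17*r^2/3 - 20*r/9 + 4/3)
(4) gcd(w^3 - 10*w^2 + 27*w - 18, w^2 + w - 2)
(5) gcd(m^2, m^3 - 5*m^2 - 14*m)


(1) = h - 1
(2) = gcd((x - 7)*(x - 1)*(x + 7), (x - 7)*(x - 1)*(x + 5)) = x^2 - 8*x + 7
(3) = r - 6
(4) = w - 1
(5) = m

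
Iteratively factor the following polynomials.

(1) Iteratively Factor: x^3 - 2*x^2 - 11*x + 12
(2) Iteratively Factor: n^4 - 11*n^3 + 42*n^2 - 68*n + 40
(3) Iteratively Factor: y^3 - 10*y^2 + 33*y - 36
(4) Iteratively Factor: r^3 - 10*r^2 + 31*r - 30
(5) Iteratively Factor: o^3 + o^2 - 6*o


(1) = (x - 4)*(x^2 + 2*x - 3) = (x - 4)*(x + 3)*(x - 1)
(2) = (n - 2)*(n^3 - 9*n^2 + 24*n - 20) = (n - 2)^2*(n^2 - 7*n + 10) = (n - 2)^3*(n - 5)
(3) = (y - 4)*(y^2 - 6*y + 9) = (y - 4)*(y - 3)*(y - 3)
(4) = (r - 5)*(r^2 - 5*r + 6) = (r - 5)*(r - 3)*(r - 2)
(5) = (o - 2)*(o^2 + 3*o) = (o - 2)*(o + 3)*(o)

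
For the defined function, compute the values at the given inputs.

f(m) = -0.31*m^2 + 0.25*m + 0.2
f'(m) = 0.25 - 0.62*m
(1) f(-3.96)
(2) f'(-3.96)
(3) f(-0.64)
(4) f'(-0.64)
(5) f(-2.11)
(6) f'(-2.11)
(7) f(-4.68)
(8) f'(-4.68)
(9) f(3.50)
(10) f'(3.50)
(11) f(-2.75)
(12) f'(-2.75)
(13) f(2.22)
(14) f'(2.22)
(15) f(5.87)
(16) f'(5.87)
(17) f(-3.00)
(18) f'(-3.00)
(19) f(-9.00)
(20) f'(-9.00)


(1) = -5.65
(2) = 2.71
(3) = -0.09
(4) = 0.65
(5) = -1.71
(6) = 1.56
(7) = -7.76
(8) = 3.15
(9) = -2.72
(10) = -1.92
(11) = -2.83
(12) = 1.96
(13) = -0.77
(14) = -1.13
(15) = -9.01
(16) = -3.39
(17) = -3.34
(18) = 2.11
(19) = -27.16
(20) = 5.83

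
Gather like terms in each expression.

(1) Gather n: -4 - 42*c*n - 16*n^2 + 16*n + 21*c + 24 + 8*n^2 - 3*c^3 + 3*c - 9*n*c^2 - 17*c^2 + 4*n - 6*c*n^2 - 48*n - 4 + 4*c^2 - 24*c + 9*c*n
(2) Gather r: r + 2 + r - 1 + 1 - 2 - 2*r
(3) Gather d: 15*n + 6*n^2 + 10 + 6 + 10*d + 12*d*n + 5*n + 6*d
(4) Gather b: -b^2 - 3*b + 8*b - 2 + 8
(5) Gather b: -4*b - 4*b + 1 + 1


(1) = -3*c^3 - 13*c^2 + n^2*(-6*c - 8) + n*(-9*c^2 - 33*c - 28) + 16
(2) = 0
(3) = d*(12*n + 16) + 6*n^2 + 20*n + 16
(4) = -b^2 + 5*b + 6
(5) = 2 - 8*b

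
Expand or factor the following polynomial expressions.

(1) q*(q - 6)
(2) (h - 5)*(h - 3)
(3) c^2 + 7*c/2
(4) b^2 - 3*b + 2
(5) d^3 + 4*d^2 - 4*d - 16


(1) = q^2 - 6*q
(2) = h^2 - 8*h + 15
(3) = c*(c + 7/2)
(4) = (b - 2)*(b - 1)
(5) = (d - 2)*(d + 2)*(d + 4)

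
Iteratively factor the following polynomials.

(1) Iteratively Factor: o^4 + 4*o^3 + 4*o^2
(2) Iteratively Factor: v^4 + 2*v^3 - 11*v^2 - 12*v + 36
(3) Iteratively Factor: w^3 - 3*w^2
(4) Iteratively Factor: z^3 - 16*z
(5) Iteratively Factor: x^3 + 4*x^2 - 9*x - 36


(1) = (o)*(o^3 + 4*o^2 + 4*o) = o*(o + 2)*(o^2 + 2*o) = o^2*(o + 2)*(o + 2)
(2) = (v + 3)*(v^3 - v^2 - 8*v + 12) = (v - 2)*(v + 3)*(v^2 + v - 6) = (v - 2)*(v + 3)^2*(v - 2)
(3) = (w)*(w^2 - 3*w) = w^2*(w - 3)
(4) = (z + 4)*(z^2 - 4*z) = z*(z + 4)*(z - 4)
(5) = (x - 3)*(x^2 + 7*x + 12) = (x - 3)*(x + 3)*(x + 4)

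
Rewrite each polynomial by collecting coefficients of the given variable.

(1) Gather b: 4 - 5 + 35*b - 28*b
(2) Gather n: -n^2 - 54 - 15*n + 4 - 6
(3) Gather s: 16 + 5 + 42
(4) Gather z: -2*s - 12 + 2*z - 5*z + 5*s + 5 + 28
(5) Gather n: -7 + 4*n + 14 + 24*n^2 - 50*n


(1) = 7*b - 1
(2) = -n^2 - 15*n - 56
(3) = 63
(4) = 3*s - 3*z + 21
(5) = 24*n^2 - 46*n + 7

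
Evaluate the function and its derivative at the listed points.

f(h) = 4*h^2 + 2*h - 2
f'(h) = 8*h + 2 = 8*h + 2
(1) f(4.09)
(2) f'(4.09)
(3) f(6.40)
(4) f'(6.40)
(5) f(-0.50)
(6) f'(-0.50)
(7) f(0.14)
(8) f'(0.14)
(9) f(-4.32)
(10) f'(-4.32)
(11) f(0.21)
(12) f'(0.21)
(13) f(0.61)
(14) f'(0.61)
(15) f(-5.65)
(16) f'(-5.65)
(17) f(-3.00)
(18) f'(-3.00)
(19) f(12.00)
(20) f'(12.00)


(1) = 73.09
(2) = 34.72
(3) = 174.64
(4) = 53.20
(5) = -2.00
(6) = -2.00
(7) = -1.64
(8) = 3.12
(9) = 64.01
(10) = -32.56
(11) = -1.40
(12) = 3.68
(13) = 0.71
(14) = 6.88
(15) = 114.39
(16) = -43.20
(17) = 28.00
(18) = -22.00
(19) = 598.00
(20) = 98.00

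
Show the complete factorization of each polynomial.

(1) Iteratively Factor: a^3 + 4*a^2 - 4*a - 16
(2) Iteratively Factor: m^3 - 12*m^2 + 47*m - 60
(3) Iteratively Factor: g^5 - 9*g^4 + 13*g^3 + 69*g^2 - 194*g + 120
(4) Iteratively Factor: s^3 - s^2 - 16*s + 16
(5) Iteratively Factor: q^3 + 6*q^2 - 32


(1) = (a - 2)*(a^2 + 6*a + 8) = (a - 2)*(a + 4)*(a + 2)
(2) = (m - 4)*(m^2 - 8*m + 15) = (m - 5)*(m - 4)*(m - 3)
(3) = (g - 1)*(g^4 - 8*g^3 + 5*g^2 + 74*g - 120) = (g - 4)*(g - 1)*(g^3 - 4*g^2 - 11*g + 30) = (g - 4)*(g - 1)*(g + 3)*(g^2 - 7*g + 10) = (g - 5)*(g - 4)*(g - 1)*(g + 3)*(g - 2)
(4) = (s + 4)*(s^2 - 5*s + 4) = (s - 1)*(s + 4)*(s - 4)
(5) = (q + 4)*(q^2 + 2*q - 8) = (q + 4)^2*(q - 2)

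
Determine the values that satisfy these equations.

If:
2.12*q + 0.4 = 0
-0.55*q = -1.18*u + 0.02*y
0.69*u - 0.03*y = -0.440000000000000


Then:
q = -0.19
u = 0.26
y = 20.72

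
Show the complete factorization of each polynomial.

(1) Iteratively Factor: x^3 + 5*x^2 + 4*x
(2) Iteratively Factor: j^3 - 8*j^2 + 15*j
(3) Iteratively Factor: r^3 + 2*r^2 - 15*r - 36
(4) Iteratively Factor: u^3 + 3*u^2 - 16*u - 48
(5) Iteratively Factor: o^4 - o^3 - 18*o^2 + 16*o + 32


(1) = (x + 4)*(x^2 + x) = (x + 1)*(x + 4)*(x)
(2) = (j - 5)*(j^2 - 3*j) = (j - 5)*(j - 3)*(j)
(3) = (r + 3)*(r^2 - r - 12) = (r + 3)^2*(r - 4)
(4) = (u + 3)*(u^2 - 16) = (u + 3)*(u + 4)*(u - 4)
(5) = (o - 4)*(o^3 + 3*o^2 - 6*o - 8) = (o - 4)*(o + 4)*(o^2 - o - 2) = (o - 4)*(o + 1)*(o + 4)*(o - 2)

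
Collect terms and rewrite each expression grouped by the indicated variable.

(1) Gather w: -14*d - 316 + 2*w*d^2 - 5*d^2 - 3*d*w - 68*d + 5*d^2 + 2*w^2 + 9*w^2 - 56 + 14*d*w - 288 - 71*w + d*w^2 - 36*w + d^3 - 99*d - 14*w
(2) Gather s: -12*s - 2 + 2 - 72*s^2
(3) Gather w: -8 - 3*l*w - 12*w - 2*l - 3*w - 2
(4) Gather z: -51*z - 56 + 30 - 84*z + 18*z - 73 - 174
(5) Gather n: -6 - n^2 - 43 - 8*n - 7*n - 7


(1) = d^3 - 181*d + w^2*(d + 11) + w*(2*d^2 + 11*d - 121) - 660
(2) = -72*s^2 - 12*s
(3) = -2*l + w*(-3*l - 15) - 10
(4) = -117*z - 273
(5) = -n^2 - 15*n - 56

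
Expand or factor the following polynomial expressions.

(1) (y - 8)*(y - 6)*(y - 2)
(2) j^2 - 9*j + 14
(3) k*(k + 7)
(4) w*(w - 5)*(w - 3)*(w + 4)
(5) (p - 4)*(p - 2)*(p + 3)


(1) = y^3 - 16*y^2 + 76*y - 96
(2) = (j - 7)*(j - 2)
(3) = k^2 + 7*k
(4) = w^4 - 4*w^3 - 17*w^2 + 60*w
(5) = p^3 - 3*p^2 - 10*p + 24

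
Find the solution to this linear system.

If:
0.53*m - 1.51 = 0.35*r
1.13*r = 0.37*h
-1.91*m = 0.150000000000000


Then:
h = -13.54
m = -0.08
r = -4.43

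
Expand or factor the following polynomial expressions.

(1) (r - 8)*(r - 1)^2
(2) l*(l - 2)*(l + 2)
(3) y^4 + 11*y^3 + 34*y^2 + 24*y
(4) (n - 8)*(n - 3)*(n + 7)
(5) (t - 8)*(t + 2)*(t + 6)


(1) = r^3 - 10*r^2 + 17*r - 8
(2) = l^3 - 4*l
(3) = y*(y + 1)*(y + 4)*(y + 6)
(4) = n^3 - 4*n^2 - 53*n + 168
(5) = t^3 - 52*t - 96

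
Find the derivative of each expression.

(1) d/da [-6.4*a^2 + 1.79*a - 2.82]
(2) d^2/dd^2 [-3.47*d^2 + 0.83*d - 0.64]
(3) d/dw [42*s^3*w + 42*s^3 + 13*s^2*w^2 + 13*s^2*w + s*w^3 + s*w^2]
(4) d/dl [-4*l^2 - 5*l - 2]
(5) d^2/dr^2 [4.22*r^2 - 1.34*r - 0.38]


(1) = 1.79 - 12.8*a
(2) = -6.94000000000000
(3) = s*(42*s^2 + 26*s*w + 13*s + 3*w^2 + 2*w)
(4) = -8*l - 5
(5) = 8.44000000000000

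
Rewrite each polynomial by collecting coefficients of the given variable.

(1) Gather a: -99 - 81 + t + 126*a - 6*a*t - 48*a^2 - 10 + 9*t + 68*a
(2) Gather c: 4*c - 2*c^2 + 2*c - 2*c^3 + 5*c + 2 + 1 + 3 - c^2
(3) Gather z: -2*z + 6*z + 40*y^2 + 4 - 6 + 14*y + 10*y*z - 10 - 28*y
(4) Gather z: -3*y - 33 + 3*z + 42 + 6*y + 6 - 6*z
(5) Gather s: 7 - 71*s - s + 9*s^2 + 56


(1) = -48*a^2 + a*(194 - 6*t) + 10*t - 190
(2) = -2*c^3 - 3*c^2 + 11*c + 6
(3) = 40*y^2 - 14*y + z*(10*y + 4) - 12
(4) = 3*y - 3*z + 15
(5) = 9*s^2 - 72*s + 63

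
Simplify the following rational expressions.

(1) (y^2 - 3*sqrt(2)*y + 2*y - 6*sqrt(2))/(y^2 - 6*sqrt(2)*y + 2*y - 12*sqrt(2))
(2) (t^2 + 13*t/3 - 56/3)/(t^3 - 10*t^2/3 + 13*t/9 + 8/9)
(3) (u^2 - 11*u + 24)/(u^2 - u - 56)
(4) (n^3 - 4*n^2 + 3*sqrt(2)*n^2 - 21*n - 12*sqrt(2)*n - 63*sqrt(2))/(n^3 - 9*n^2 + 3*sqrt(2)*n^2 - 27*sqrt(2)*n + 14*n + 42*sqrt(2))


(1) = (y - 3*sqrt(2))/(y - 6*sqrt(2))
(2) = (3*t + 21)/(3*t^2 - 2*t - 1)
(3) = (u - 3)/(u + 7)
(4) = (n + 3)/(n - 2)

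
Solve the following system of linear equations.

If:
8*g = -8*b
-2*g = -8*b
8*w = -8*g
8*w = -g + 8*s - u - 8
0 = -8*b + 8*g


Then:
b = 0
g = 0
s = u/8 + 1
w = 0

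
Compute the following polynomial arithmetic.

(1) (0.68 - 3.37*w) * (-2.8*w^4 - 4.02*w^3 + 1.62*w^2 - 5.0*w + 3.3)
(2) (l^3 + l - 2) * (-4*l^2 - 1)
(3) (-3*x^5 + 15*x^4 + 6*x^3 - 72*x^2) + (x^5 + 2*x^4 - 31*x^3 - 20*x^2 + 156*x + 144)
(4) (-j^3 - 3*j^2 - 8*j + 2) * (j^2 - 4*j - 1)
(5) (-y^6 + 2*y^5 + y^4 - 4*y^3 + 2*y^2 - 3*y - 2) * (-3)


(1) = 9.436*w^5 + 11.6434*w^4 - 8.193*w^3 + 17.9516*w^2 - 14.521*w + 2.244
(2) = -4*l^5 - 5*l^3 + 8*l^2 - l + 2
(3) = -2*x^5 + 17*x^4 - 25*x^3 - 92*x^2 + 156*x + 144
(4) = -j^5 + j^4 + 5*j^3 + 37*j^2 - 2
(5) = 3*y^6 - 6*y^5 - 3*y^4 + 12*y^3 - 6*y^2 + 9*y + 6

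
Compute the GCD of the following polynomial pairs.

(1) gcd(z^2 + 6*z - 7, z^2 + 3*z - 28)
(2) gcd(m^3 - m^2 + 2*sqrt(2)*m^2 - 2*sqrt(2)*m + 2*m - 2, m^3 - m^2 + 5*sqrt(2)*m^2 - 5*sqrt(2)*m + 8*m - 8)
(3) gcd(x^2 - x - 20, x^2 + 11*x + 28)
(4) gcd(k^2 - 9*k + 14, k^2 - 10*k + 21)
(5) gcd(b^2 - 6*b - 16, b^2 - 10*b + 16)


(1) = gcd((z - 1)*(z + 7), (z - 4)*(z + 7)) = z + 7
(2) = m^2 + m*(-1 + sqrt(2)) - sqrt(2)
(3) = x + 4
(4) = gcd((k - 7)*(k - 2), (k - 7)*(k - 3)) = k - 7
(5) = gcd((b - 8)*(b + 2), (b - 8)*(b - 2)) = b - 8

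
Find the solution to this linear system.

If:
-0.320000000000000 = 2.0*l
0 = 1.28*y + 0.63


Then:
l = -0.16
y = -0.49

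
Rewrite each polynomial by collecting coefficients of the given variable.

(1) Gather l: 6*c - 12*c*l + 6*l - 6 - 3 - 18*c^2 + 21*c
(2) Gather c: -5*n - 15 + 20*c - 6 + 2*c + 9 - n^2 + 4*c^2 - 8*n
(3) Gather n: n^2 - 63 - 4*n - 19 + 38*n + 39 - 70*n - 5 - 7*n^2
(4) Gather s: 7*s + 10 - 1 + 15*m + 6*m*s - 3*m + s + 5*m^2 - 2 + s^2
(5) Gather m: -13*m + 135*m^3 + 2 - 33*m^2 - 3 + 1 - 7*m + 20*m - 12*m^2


(1) = -18*c^2 + 27*c + l*(6 - 12*c) - 9
(2) = 4*c^2 + 22*c - n^2 - 13*n - 12
(3) = -6*n^2 - 36*n - 48
(4) = 5*m^2 + 12*m + s^2 + s*(6*m + 8) + 7
(5) = 135*m^3 - 45*m^2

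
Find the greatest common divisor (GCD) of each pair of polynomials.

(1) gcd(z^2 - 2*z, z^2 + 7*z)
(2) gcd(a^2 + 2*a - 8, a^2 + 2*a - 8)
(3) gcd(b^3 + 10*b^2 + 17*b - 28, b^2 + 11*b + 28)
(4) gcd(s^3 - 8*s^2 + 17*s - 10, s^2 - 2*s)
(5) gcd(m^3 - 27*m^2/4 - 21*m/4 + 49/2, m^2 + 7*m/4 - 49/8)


(1) = gcd(z*(z - 2), z*(z + 7)) = z
(2) = gcd((a - 2)*(a + 4), (a - 2)*(a + 4)) = a^2 + 2*a - 8
(3) = b^2 + 11*b + 28
(4) = s - 2
(5) = m - 7/4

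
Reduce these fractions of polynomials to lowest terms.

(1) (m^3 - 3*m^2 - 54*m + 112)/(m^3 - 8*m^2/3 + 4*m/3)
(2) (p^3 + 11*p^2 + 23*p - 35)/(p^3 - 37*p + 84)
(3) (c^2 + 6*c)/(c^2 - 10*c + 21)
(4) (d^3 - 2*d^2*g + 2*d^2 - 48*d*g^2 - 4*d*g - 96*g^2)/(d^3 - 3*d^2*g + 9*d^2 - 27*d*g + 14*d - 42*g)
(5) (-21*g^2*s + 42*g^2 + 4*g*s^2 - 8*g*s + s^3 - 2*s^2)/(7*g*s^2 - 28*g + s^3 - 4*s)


(1) = (3*m^2 - 3*m - 168)/(3*m^2 - 2*m)
(2) = (p^2 + 4*p - 5)/(p^2 - 7*p + 12)
(3) = (c^2 + 6*c)/(c^2 - 10*c + 21)
(4) = (d^2 - 2*d*g - 48*g^2)/(d^2 - 3*d*g + 7*d - 21*g)
(5) = (-3*g + s)/(s + 2)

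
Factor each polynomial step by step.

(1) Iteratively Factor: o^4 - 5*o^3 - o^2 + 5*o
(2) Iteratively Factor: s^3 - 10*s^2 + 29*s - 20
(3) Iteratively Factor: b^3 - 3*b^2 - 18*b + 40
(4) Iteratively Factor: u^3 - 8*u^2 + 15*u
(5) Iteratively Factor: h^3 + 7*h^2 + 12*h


(1) = (o + 1)*(o^3 - 6*o^2 + 5*o) = o*(o + 1)*(o^2 - 6*o + 5) = o*(o - 1)*(o + 1)*(o - 5)
(2) = (s - 4)*(s^2 - 6*s + 5) = (s - 5)*(s - 4)*(s - 1)
(3) = (b + 4)*(b^2 - 7*b + 10) = (b - 2)*(b + 4)*(b - 5)
(4) = (u - 3)*(u^2 - 5*u) = u*(u - 3)*(u - 5)
(5) = (h + 3)*(h^2 + 4*h) = (h + 3)*(h + 4)*(h)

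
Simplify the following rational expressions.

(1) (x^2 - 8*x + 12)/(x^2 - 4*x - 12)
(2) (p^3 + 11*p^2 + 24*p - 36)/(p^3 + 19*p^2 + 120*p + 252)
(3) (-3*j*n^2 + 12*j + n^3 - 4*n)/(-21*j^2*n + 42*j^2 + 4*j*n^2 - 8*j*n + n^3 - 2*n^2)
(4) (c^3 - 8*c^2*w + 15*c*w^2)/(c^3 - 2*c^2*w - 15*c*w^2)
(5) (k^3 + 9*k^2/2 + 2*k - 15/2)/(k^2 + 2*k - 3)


(1) = (x - 2)/(x + 2)
(2) = (p - 1)/(p + 7)
(3) = (n + 2)/(7*j + n)
(4) = (c - 3*w)/(c + 3*w)
(5) = k + 5/2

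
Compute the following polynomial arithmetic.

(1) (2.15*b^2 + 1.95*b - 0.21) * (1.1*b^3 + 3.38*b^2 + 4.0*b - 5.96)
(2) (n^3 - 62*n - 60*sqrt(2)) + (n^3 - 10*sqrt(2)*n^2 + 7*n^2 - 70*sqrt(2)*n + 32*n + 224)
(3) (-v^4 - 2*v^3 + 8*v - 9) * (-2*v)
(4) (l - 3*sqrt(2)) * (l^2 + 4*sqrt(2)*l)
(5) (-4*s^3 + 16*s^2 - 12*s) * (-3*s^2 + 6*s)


(1) = 2.365*b^5 + 9.412*b^4 + 14.96*b^3 - 5.7238*b^2 - 12.462*b + 1.2516
(2) = 2*n^3 - 10*sqrt(2)*n^2 + 7*n^2 - 70*sqrt(2)*n - 30*n - 60*sqrt(2) + 224
(3) = 2*v^5 + 4*v^4 - 16*v^2 + 18*v
(4) = l^3 + sqrt(2)*l^2 - 24*l
(5) = 12*s^5 - 72*s^4 + 132*s^3 - 72*s^2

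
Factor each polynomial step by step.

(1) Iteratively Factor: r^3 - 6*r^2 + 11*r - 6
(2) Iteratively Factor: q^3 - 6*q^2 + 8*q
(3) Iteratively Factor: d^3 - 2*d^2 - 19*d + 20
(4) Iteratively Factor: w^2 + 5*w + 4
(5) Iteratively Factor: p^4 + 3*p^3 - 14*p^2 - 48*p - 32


(1) = (r - 1)*(r^2 - 5*r + 6) = (r - 3)*(r - 1)*(r - 2)
(2) = (q)*(q^2 - 6*q + 8) = q*(q - 4)*(q - 2)
(3) = (d + 4)*(d^2 - 6*d + 5) = (d - 5)*(d + 4)*(d - 1)
(4) = (w + 1)*(w + 4)
(5) = (p + 1)*(p^3 + 2*p^2 - 16*p - 32) = (p + 1)*(p + 2)*(p^2 - 16) = (p + 1)*(p + 2)*(p + 4)*(p - 4)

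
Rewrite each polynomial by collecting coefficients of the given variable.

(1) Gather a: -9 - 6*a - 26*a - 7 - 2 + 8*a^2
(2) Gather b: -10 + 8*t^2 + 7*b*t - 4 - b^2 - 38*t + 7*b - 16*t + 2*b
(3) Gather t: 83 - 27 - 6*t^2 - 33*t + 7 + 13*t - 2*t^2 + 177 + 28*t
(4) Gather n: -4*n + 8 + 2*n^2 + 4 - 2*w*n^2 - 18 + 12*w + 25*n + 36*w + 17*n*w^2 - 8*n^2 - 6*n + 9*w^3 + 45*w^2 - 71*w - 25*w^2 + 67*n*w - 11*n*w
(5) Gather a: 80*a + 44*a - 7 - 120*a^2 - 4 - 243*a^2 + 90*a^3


(1) = 8*a^2 - 32*a - 18
(2) = -b^2 + b*(7*t + 9) + 8*t^2 - 54*t - 14
(3) = -8*t^2 + 8*t + 240
(4) = n^2*(-2*w - 6) + n*(17*w^2 + 56*w + 15) + 9*w^3 + 20*w^2 - 23*w - 6
(5) = 90*a^3 - 363*a^2 + 124*a - 11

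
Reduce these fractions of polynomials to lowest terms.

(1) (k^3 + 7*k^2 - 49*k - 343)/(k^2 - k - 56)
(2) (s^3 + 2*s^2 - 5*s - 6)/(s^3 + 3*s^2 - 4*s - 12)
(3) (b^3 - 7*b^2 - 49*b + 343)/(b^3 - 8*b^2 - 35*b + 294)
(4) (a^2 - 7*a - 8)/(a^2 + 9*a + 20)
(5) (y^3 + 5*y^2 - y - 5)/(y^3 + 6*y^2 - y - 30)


(1) = (k^2 - 49)/(k - 8)
(2) = (s + 1)/(s + 2)
(3) = (b + 7)/(b + 6)
(4) = (a^2 - 7*a - 8)/(a^2 + 9*a + 20)
(5) = (y^2 - 1)/(y^2 + y - 6)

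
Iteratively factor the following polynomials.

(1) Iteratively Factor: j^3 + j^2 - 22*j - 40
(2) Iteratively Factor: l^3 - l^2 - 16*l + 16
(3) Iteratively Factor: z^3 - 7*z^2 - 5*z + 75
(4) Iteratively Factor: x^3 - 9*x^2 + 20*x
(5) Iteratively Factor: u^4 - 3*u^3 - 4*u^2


(1) = (j + 4)*(j^2 - 3*j - 10) = (j - 5)*(j + 4)*(j + 2)
(2) = (l + 4)*(l^2 - 5*l + 4) = (l - 4)*(l + 4)*(l - 1)
(3) = (z - 5)*(z^2 - 2*z - 15) = (z - 5)*(z + 3)*(z - 5)
(4) = (x - 5)*(x^2 - 4*x) = (x - 5)*(x - 4)*(x)
(5) = (u - 4)*(u^3 + u^2) = u*(u - 4)*(u^2 + u) = u*(u - 4)*(u + 1)*(u)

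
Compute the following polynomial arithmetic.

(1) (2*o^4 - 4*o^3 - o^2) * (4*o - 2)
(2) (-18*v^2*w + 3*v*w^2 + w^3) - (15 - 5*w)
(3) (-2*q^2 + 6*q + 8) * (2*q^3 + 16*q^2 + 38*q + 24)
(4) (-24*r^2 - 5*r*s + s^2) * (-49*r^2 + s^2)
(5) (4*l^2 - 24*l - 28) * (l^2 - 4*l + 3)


(1) = 8*o^5 - 20*o^4 + 4*o^3 + 2*o^2
(2) = -18*v^2*w + 3*v*w^2 + w^3 + 5*w - 15
(3) = -4*q^5 - 20*q^4 + 36*q^3 + 308*q^2 + 448*q + 192
(4) = 1176*r^4 + 245*r^3*s - 73*r^2*s^2 - 5*r*s^3 + s^4
(5) = 4*l^4 - 40*l^3 + 80*l^2 + 40*l - 84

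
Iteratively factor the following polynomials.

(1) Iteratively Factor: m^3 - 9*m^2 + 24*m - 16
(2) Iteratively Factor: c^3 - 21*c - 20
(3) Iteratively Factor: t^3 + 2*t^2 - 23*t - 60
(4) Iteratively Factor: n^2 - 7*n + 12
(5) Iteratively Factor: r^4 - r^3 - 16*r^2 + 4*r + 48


(1) = (m - 1)*(m^2 - 8*m + 16) = (m - 4)*(m - 1)*(m - 4)
(2) = (c - 5)*(c^2 + 5*c + 4) = (c - 5)*(c + 1)*(c + 4)
(3) = (t + 3)*(t^2 - t - 20) = (t + 3)*(t + 4)*(t - 5)
(4) = (n - 4)*(n - 3)
(5) = (r - 2)*(r^3 + r^2 - 14*r - 24) = (r - 2)*(r + 3)*(r^2 - 2*r - 8) = (r - 4)*(r - 2)*(r + 3)*(r + 2)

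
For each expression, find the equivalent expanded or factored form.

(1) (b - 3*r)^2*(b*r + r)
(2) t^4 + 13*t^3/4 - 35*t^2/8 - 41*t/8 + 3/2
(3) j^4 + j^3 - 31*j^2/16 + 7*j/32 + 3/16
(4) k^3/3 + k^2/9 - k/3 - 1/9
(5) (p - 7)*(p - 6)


(1) = b^3*r - 6*b^2*r^2 + b^2*r + 9*b*r^3 - 6*b*r^2 + 9*r^3
(2) = (t - 3/2)*(t - 1/4)*(t + 1)*(t + 4)
(3) = (j - 3/4)*(j - 1/2)*(j + 1/4)*(j + 2)
(4) = (k/3 + 1/3)*(k - 1)*(k + 1/3)
(5) = p^2 - 13*p + 42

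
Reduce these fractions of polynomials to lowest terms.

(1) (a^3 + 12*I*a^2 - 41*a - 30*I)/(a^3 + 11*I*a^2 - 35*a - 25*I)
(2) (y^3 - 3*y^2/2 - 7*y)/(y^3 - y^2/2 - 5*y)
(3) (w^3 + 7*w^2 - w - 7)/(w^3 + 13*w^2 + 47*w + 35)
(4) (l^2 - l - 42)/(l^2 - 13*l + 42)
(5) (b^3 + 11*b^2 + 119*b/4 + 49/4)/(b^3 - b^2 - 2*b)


(1) = (a + 6*I)/(a + 5*I)
(2) = (2*y - 7)/(2*y - 5)
(3) = (w - 1)/(w + 5)
(4) = (l + 6)/(l - 6)
(5) = (4*b^3 + 44*b^2 + 119*b + 49)/(4*b^3 - 4*b^2 - 8*b)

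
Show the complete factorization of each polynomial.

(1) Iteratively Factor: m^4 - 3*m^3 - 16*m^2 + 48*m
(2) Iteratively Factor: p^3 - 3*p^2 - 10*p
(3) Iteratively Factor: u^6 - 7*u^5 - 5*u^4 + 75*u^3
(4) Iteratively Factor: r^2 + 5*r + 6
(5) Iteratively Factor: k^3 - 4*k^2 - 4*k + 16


(1) = (m)*(m^3 - 3*m^2 - 16*m + 48) = m*(m + 4)*(m^2 - 7*m + 12) = m*(m - 4)*(m + 4)*(m - 3)
(2) = (p - 5)*(p^2 + 2*p) = (p - 5)*(p + 2)*(p)
(3) = (u)*(u^5 - 7*u^4 - 5*u^3 + 75*u^2) = u^2*(u^4 - 7*u^3 - 5*u^2 + 75*u) = u^2*(u - 5)*(u^3 - 2*u^2 - 15*u) = u^2*(u - 5)*(u + 3)*(u^2 - 5*u) = u^2*(u - 5)^2*(u + 3)*(u)
(4) = (r + 3)*(r + 2)
(5) = (k - 4)*(k^2 - 4) = (k - 4)*(k - 2)*(k + 2)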